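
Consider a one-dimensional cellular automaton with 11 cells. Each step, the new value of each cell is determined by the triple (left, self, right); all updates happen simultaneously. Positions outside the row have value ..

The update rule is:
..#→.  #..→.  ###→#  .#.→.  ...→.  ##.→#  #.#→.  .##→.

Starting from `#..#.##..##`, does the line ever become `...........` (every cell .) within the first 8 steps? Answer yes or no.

step 1: ......#...#
step 2: ...........
all cells are . at step 2

yes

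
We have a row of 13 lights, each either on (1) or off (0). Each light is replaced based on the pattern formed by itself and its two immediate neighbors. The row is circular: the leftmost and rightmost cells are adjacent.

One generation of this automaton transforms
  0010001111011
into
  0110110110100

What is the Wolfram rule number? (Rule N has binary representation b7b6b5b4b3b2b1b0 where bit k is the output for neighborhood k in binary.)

167

position 7: 111 → 1  (bit 7 = 1)
position 9: 110 → 0  (bit 6 = 0)
position 10: 101 → 1  (bit 5 = 1)
position 0: 100 → 0  (bit 4 = 0)
position 6: 011 → 0  (bit 3 = 0)
position 2: 010 → 1  (bit 2 = 1)
position 1: 001 → 1  (bit 1 = 1)
position 4: 000 → 1  (bit 0 = 1)
bits b7..b0 = 10100111 = 167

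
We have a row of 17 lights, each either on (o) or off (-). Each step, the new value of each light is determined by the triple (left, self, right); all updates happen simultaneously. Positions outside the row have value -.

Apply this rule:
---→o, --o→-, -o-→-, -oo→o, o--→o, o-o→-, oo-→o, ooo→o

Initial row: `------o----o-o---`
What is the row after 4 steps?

oooooo-oooooo-ooo

ooooo--ooo----ooo
oooooo-oooooo-ooo
oooooo-oooooo-ooo  (fixed point — unchanged through step 4)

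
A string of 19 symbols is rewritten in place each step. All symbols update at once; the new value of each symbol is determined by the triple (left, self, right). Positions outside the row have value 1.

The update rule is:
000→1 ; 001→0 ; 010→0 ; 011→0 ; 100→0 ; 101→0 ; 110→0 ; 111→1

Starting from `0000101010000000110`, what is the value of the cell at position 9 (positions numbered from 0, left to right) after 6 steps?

1

0110000000111110000
0000111110011100110
0110011100001000000
0000001001100011110
0111100000001001100
0011001111100000000
position 9 holds 1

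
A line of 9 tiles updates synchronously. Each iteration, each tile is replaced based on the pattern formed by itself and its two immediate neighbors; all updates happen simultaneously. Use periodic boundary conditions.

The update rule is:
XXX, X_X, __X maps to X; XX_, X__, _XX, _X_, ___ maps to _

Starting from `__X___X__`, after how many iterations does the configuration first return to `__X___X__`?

_X___X___
X___X____
___X____X
__X____X_
_X____X__
X____X___
____X___X
___X___X_
__X___X__

9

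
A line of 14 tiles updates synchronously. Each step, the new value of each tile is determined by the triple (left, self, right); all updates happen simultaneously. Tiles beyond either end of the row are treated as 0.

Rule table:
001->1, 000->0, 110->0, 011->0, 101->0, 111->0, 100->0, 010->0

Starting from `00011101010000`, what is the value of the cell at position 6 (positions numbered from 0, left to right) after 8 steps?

0

00100000000000
01000000000000
10000000000000
00000000000000
00000000000000  (fixed point — unchanged through step 8)
position 6 holds 0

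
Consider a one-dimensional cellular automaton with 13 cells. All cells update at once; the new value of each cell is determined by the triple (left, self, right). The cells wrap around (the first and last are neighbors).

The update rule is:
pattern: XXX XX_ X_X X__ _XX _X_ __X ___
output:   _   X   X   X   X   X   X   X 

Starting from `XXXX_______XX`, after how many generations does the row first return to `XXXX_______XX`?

2

___XXXXXXXXX_
XXXX_______XX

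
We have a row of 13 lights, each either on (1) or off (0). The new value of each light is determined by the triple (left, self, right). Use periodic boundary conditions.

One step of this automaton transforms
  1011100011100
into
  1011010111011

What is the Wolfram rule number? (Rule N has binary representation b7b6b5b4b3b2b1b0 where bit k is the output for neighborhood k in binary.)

158

position 3: 111 → 1  (bit 7 = 1)
position 4: 110 → 0  (bit 6 = 0)
position 1: 101 → 0  (bit 5 = 0)
position 5: 100 → 1  (bit 4 = 1)
position 2: 011 → 1  (bit 3 = 1)
position 0: 010 → 1  (bit 2 = 1)
position 7: 001 → 1  (bit 1 = 1)
position 6: 000 → 0  (bit 0 = 0)
bits b7..b0 = 10011110 = 158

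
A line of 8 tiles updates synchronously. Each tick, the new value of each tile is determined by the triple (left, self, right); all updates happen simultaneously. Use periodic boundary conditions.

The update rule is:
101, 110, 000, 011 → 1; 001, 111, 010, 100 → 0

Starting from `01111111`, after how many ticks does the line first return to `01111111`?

11000001
01011101
10110110
01111111

4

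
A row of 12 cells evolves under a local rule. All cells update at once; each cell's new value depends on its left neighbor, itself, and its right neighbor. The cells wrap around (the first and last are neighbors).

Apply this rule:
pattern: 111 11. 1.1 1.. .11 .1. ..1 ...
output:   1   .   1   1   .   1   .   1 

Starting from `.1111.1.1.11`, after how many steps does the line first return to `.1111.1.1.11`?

24

1.11.11111..
11..1.111.1.
..1.11.1.111
1.11..111.1.
11..1..1.111
1.1.11.11.11
.111..1..1.1
1.1.1.11.111
.11111..1.11
1.111.1.11..
11.1.111..1.
..111.1.1.11
1..1.11111..
11.11.111.1.
..1..1.1.111
1.11.1111.1.
11..1.11.111
1.1.11..1.11
.111..1.11.1
1.1.1.11..11
.11111..1..1
1.111.1.11.1
.1.1.111..1.
.1111.1.1.11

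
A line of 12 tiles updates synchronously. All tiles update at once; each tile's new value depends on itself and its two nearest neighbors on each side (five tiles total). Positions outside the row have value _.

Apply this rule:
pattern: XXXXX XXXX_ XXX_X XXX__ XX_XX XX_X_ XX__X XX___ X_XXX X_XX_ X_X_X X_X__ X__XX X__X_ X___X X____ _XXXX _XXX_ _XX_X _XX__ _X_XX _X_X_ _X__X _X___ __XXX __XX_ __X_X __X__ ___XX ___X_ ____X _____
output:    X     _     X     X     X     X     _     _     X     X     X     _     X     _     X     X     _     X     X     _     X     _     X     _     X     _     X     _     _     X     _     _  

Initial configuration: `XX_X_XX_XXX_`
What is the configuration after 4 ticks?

X__XXXXXX__X

tick 1: _XXXXXXXXXX_
tick 2: _X_XXXXXX_X_
tick 3: XXXX_XX_XX__
tick 4: X__XXXXXX__X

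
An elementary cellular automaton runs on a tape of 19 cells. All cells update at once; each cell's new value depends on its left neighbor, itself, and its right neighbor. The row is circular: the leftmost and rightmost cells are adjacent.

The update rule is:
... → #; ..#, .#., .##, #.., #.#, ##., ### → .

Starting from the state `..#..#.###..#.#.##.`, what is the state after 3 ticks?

#..................

tick 1: #..................
tick 2: ..################.
tick 3: #..................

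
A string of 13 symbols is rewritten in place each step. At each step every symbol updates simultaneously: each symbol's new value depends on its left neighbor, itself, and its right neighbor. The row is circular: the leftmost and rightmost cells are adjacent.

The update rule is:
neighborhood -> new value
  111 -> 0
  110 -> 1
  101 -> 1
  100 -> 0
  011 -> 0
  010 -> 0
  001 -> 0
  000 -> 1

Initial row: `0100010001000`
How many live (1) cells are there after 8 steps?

0001000100011
0100010001001
1001000100000
0000010001110
1111000100010
0001010001001
0100100100000
0000000001111
count of 1: 4

4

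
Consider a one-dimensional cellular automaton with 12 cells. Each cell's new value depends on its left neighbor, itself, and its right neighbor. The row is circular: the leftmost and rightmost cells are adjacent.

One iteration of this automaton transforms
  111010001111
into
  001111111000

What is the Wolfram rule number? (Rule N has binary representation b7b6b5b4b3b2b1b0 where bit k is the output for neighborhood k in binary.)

position 0: 111 → 0  (bit 7 = 0)
position 2: 110 → 1  (bit 6 = 1)
position 3: 101 → 1  (bit 5 = 1)
position 5: 100 → 1  (bit 4 = 1)
position 8: 011 → 1  (bit 3 = 1)
position 4: 010 → 1  (bit 2 = 1)
position 7: 001 → 1  (bit 1 = 1)
position 6: 000 → 1  (bit 0 = 1)
bits b7..b0 = 01111111 = 127

127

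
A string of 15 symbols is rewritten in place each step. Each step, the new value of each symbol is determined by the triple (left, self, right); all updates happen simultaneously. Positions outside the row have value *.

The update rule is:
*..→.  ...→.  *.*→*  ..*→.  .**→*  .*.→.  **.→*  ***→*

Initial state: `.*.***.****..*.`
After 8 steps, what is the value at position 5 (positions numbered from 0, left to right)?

*.*********...*
***********...*
***********...*  (fixed point — unchanged through step 8)
position 5 holds *

*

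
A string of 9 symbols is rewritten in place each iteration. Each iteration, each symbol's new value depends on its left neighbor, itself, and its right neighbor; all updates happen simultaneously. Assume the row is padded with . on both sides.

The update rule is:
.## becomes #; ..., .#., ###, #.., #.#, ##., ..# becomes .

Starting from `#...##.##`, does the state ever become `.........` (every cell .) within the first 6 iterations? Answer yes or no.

yes

....#..#.
.........
all cells are . at iteration 2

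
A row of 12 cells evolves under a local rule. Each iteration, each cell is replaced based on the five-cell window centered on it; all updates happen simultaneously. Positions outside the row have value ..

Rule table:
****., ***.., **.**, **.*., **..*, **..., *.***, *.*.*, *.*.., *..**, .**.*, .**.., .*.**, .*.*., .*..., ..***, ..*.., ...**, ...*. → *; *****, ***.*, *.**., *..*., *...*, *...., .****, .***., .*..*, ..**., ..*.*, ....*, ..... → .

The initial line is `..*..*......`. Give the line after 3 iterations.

iteration 1: .**..**.....
iteration 2: *.***.**....
iteration 3: .**..*.**...

.**..*.**...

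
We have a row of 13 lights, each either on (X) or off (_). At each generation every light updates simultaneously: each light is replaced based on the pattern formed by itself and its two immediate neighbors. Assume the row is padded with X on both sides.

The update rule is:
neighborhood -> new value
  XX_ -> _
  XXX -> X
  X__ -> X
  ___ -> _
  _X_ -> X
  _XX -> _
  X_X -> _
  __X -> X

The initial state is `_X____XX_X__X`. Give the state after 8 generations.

X___X____X_X_

generation 1: _XX__X___XXX_
generation 2: ___XXXX_X_X__
generation 3: X_X_XX__X_XXX
generation 4: __X___XXX__XX
generation 5: XXXX_X_X_XX_X
generation 6: XXX__X_X_____
generation 7: XX_XXX_XX___X
generation 8: X___X____X_X_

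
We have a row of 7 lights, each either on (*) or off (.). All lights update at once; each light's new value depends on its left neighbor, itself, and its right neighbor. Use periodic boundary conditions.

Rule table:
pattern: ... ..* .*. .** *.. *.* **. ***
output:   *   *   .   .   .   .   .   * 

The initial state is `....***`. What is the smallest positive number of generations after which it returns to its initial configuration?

.***.*.
*.*....
....***

3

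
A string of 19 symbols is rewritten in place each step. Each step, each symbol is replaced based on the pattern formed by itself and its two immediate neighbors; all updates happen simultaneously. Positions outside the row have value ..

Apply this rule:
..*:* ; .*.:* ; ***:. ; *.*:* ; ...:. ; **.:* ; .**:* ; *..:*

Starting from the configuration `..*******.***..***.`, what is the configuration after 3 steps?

.**.....***.****.**
****...**.***..****
*..**.*****.****..*

*..**.*****.****..*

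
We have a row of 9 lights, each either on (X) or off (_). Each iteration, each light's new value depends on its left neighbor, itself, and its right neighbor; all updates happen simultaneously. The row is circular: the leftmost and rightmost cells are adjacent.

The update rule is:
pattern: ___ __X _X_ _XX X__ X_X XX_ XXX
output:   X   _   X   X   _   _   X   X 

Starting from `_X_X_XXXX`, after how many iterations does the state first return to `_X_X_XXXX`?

1

_X_X_XXXX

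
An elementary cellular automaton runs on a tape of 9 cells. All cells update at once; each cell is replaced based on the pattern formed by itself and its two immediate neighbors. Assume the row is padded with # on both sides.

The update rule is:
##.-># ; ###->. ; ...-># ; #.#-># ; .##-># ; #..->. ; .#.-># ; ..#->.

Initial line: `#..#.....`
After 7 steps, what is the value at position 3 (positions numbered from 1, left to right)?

#..#.###.
#..###.##
#..#.###.  (repeats step 1; period 2)
step 7: #..#.###.
position 3 holds .

.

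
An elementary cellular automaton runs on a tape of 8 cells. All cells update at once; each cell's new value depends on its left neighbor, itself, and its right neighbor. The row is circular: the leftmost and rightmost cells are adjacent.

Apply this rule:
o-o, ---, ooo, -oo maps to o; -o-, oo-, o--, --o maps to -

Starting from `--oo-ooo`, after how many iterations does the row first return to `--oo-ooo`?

--o-ooo-
o--ooo--
---oo---
oo-o--oo
o-o---oo
-o--o-oo
o----oo-
--oo-o-o
--o-o-o-
o--o-o--
----o---
ooo---oo
oo--o-oo
o----ooo
--oo-ooo

15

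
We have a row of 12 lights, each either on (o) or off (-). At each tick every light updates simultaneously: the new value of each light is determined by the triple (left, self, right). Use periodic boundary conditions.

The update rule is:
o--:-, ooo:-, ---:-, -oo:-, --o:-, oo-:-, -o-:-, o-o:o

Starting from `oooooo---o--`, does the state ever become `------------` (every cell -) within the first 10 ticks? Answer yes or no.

------------
all cells are - at tick 1

yes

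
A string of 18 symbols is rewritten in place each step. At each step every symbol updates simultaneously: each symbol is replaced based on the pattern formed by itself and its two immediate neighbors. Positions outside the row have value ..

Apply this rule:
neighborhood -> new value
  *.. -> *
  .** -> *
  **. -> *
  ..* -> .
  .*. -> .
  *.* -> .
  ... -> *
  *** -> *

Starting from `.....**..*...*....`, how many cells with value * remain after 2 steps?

15

step 1: ****.***..**..****
step 2: ****.****.***.****
count of *: 15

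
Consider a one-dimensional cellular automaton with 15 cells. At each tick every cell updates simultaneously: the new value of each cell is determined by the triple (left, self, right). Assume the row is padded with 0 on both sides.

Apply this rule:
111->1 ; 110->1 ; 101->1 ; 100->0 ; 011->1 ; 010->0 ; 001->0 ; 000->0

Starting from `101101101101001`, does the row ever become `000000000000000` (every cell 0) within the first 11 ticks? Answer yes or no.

tick 1: 011111111110000
tick 2: 011111111110000  (fixed point — unchanged through tick 11)
tick 11 is 011111111110000, still not uniform 0

no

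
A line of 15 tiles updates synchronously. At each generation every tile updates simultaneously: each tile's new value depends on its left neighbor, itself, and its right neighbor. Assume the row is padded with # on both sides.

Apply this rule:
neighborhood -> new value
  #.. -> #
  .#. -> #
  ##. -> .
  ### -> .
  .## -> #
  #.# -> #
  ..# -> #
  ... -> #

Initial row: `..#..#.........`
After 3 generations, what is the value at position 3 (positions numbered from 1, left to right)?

#

###############
...............
###############
position 3 holds #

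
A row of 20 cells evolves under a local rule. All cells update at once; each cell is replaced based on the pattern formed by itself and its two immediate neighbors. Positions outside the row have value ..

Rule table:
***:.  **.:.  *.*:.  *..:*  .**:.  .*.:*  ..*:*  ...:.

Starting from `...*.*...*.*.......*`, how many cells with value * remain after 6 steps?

5

step 1: ..**.**.**.**.....**
step 2: .*...........*...*..
step 3: ***.........***.***.
step 4: ...*.......*.......*
step 5: ..***.....***.....**
step 6: .*...*...*...*...*..
count of *: 5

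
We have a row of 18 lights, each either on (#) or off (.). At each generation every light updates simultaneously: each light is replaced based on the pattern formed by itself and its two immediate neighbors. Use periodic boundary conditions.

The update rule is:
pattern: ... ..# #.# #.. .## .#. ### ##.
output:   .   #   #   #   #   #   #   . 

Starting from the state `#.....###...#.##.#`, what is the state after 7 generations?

generation 1: .#...###.#.####.##
generation 2: ###.###.######.##.
generation 3: ##.###.######.##.#
generation 4: #.###.######.##.##
generation 5: .###.######.##.###
generation 6: ###.######.##.###.
generation 7: ##.######.##.###.#

##.######.##.###.#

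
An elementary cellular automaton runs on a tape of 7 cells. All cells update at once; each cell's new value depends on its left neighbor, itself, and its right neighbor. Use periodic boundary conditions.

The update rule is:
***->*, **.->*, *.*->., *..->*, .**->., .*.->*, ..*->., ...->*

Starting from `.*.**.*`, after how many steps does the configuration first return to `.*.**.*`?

14

step 1: .*..*.*
step 2: .**.*.*
step 3: ..*.*.*
step 4: *.*.*.*
step 5: *.*.*..
step 6: *.*.**.
step 7: *.*..*.
step 8: *.**.*.
step 9: *..*.*.
step 10: **.*.*.
step 11: .*.*.*.
step 12: .*.*.**
step 13: .*.*..*
step 14: .*.**.*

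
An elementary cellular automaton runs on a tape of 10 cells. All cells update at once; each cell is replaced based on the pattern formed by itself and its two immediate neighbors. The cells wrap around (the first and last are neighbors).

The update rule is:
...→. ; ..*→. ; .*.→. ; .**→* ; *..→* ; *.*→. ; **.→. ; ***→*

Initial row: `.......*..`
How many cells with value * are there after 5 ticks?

1

........*.
.........*
*.........
.*........
..*.......
count of *: 1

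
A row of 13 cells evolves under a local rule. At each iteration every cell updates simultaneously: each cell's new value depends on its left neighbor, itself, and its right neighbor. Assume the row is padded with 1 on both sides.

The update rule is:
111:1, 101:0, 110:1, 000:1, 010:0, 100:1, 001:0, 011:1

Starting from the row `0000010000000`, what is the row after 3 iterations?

1111001111110
1111101111110
1111101111110

1111101111110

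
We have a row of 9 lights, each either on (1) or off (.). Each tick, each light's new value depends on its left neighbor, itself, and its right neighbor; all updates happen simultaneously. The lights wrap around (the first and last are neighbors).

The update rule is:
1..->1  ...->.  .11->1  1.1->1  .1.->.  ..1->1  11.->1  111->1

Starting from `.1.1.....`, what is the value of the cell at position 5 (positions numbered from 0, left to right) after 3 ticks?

1.1.1....
.1.1.1..1
1.1.1.11.
position 5 holds .

.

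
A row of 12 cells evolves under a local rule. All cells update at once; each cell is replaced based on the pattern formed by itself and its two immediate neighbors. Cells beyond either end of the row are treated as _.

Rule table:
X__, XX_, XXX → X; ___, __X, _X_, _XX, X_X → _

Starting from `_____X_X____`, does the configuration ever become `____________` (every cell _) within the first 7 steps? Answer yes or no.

step 1: ________X___
step 2: _________X__
step 3: __________X_
step 4: ___________X
step 5: ____________
all cells are _ at step 5

yes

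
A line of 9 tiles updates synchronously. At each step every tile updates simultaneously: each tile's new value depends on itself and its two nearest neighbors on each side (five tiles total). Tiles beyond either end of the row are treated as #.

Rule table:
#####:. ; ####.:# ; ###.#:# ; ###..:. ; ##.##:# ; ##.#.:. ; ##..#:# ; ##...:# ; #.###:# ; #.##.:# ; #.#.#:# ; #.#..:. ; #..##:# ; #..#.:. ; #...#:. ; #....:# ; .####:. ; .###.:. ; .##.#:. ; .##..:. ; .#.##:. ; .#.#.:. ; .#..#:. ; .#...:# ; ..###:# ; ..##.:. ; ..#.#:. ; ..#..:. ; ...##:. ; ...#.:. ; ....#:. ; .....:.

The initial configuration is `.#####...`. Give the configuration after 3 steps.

step 1: ##..#.#..
step 2: #.#.....#
step 3: #..##...#

#..##...#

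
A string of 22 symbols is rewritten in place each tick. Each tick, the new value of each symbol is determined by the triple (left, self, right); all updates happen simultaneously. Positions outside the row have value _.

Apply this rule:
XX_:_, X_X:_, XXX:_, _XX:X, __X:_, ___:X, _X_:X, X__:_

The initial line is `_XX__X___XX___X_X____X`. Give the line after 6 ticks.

_X___X_X_X__X_X_X_XX_X
_X_X_X_X_X__X_X_X_X__X
_X_X_X_X_X__X_X_X_X__X  (fixed point — unchanged through tick 6)

_X_X_X_X_X__X_X_X_X__X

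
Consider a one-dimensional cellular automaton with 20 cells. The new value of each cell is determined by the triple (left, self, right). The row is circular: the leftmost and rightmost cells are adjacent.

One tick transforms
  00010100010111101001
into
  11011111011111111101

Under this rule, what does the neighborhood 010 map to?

1

At position 3 the neighborhood is 010; the next row has 1 there.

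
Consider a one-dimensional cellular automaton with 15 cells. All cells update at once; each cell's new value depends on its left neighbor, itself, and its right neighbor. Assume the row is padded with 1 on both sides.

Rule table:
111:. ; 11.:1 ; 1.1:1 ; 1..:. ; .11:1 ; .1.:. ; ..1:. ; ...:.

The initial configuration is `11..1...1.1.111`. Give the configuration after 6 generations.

1..............

.1.......1.11..
1.........111..
1.........1.1..
1..........1...
1..............
1..............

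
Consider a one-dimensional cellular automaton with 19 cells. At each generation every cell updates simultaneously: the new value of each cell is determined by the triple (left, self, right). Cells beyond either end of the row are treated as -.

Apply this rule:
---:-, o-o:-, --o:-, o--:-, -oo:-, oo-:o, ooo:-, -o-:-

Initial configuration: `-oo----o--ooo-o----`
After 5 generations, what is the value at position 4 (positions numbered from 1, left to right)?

-

--o---------o------
-------------------
-------------------  (fixed point — unchanged through generation 5)
position 4 holds -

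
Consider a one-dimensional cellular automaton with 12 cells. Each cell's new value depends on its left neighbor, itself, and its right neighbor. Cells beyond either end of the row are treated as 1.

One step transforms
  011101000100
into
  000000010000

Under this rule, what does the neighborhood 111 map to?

0

At position 2 the neighborhood is 111; the next row has 0 there.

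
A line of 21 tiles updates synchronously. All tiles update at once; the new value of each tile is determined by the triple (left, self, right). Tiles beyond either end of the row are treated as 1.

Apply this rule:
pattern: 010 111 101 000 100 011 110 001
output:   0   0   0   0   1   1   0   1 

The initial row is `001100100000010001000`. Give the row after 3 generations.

111011010000101010101
000010001001000000001
100101010110100000011

100101010110100000011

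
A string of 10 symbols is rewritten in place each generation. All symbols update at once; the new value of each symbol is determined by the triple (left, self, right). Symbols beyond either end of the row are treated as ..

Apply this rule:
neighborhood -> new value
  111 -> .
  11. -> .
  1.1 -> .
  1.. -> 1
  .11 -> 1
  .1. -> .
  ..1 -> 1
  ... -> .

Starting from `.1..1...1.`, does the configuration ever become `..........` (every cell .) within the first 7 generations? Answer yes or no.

1.11.1.1.1
..1.......
.1.1......
1...1.....
.1.1.1....
1.....1...
.1...1.1..
generation 7 is .1...1.1.., still not uniform .

no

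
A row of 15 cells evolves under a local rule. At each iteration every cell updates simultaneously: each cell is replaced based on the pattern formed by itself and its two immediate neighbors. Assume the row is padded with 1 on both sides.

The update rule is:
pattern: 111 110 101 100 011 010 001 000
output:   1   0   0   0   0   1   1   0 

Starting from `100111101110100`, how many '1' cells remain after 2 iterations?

6

001011000100101
011000001101100
count of 1: 6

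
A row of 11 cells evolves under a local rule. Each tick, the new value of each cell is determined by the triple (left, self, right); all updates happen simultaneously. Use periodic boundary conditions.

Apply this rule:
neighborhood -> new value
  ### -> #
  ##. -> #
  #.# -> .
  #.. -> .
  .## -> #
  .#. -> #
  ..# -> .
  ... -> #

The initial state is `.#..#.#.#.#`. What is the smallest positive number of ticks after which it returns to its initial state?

1

.#..#.#.#.#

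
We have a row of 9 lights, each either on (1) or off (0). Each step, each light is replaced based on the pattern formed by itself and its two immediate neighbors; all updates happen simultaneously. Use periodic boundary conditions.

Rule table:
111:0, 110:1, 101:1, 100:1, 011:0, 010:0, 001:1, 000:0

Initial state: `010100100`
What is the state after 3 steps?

101011010
010101101
101010110

101010110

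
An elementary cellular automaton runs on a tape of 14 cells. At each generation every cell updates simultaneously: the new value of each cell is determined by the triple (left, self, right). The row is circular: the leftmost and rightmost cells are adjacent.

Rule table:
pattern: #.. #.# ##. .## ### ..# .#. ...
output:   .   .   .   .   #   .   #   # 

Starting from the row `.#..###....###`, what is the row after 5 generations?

.#.#.#......#.

.#...#..##..#.
.#.#.#......#.
.#.#.#.####.#.
.#.#.#..##..#.
.#.#.#......#.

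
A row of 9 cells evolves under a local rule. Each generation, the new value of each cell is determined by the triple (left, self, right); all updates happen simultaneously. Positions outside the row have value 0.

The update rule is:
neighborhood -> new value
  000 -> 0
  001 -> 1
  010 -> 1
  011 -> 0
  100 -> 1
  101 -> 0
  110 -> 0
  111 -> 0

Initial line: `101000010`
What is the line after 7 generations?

101100111
100011000
110100100
000111110
001000001
011100011
100010100

100010100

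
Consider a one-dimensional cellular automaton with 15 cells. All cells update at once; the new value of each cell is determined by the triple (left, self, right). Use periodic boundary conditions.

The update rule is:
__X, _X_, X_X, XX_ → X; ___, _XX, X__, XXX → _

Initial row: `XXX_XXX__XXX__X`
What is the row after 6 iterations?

__X_XX___XXX_XX

__XX__X_X__X_X_
_X_X_XXXX_XXXX_
XXXXX___XX___X_
____X__X_X__XXX
___XX_XXXX_X__X
__X_XX___XXX_XX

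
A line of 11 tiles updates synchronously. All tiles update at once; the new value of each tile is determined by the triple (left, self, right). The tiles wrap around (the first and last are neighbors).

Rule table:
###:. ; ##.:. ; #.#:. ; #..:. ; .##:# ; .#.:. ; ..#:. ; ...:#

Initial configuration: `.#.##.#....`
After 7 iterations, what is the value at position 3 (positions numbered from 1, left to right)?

...#....###
.#...##.#..
...#.#....#
.#.....##..
...###.#..#
.#.#.......
.....######
position 3 holds .

.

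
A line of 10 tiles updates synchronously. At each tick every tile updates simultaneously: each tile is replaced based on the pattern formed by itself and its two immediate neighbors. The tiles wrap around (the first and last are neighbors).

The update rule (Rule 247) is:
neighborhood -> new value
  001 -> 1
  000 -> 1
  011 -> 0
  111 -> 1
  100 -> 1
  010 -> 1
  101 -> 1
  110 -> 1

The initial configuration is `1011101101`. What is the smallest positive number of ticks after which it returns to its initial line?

1101110110
0110111011
1011011101
1101101110
0110110111
1011011011
1101101101
1110110110
0111011011
1011101101

10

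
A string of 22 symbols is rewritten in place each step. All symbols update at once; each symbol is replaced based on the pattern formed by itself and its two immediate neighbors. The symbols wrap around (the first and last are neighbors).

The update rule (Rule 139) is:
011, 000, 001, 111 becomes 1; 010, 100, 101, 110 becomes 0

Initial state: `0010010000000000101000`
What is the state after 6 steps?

1100100111111111000011
1001001111111110011111
0010011111111100111111
0100111111111001111110
1001111111110011111100
0011111111100111111001

0011111111100111111001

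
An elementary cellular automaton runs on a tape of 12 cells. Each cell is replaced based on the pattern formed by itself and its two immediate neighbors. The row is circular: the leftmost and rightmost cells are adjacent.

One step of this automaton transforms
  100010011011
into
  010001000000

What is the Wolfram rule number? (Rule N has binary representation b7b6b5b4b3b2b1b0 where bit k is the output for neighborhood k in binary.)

position 11: 111 → 0  (bit 7 = 0)
position 0: 110 → 0  (bit 6 = 0)
position 9: 101 → 0  (bit 5 = 0)
position 1: 100 → 1  (bit 4 = 1)
position 7: 011 → 0  (bit 3 = 0)
position 4: 010 → 0  (bit 2 = 0)
position 3: 001 → 0  (bit 1 = 0)
position 2: 000 → 0  (bit 0 = 0)
bits b7..b0 = 00010000 = 16

16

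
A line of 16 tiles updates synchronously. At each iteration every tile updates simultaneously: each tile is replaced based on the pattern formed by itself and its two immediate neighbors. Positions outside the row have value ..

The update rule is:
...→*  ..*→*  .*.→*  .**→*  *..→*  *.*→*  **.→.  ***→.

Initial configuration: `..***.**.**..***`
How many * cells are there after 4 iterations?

9

***..**.**.***..
*..***.**.**..**
****..**.**.***.
*...***.**.**..*
count of *: 9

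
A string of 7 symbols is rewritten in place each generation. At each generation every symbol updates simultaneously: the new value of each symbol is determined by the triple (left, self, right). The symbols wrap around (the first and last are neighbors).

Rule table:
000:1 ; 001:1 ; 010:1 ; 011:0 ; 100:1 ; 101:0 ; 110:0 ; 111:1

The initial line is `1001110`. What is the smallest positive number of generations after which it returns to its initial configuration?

7

1110100
0100111
0111010
1010011
0011101
1101001
1001110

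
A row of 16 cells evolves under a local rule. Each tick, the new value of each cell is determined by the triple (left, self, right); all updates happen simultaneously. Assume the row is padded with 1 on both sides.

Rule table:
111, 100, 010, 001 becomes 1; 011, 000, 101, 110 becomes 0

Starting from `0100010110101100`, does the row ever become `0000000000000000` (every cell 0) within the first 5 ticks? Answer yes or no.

0110110000100011
0000001001110101
1000011110100100
0100101100111111
0111100011011111
tick 5 is 0111100011011111, still not uniform 0

no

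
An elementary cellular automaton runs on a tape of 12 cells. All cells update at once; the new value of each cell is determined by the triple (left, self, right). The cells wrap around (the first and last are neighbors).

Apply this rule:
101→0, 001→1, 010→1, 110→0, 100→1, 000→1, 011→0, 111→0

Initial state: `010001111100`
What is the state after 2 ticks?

111110000011
000001111100

000001111100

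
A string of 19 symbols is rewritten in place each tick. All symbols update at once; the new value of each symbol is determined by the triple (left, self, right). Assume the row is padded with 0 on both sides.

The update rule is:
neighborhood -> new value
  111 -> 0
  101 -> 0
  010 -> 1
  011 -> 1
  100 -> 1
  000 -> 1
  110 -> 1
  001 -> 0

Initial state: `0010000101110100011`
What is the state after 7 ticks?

1011110101010111011
1010010101010101011
1011010101010101011
1011010101010101011  (fixed point — unchanged through tick 7)

1011010101010101011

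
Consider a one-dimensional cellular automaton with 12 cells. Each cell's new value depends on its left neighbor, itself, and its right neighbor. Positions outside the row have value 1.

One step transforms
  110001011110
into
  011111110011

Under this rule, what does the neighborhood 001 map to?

1

At position 4 the neighborhood is 001; the next row has 1 there.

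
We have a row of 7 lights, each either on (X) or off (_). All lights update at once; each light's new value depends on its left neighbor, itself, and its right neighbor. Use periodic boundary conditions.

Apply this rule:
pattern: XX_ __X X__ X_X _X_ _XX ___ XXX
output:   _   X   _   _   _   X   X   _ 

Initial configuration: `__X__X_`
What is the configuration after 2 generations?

X__X__X

XX__X__
X__X__X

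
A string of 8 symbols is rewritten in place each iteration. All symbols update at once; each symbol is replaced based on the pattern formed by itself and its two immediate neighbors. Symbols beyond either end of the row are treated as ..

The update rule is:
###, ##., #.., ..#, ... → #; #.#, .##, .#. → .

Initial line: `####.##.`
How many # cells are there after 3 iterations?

3

.###..##
#.####.#
...###..
count of #: 3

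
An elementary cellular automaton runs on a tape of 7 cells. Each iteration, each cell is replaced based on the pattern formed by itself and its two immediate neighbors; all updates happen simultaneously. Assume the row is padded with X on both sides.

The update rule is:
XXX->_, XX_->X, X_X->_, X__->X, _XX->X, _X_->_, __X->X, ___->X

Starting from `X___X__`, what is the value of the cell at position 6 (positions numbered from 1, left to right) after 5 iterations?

XXXX_XX
___X_X_
XXX____
__XXXXX
XXX____
position 6 holds _

_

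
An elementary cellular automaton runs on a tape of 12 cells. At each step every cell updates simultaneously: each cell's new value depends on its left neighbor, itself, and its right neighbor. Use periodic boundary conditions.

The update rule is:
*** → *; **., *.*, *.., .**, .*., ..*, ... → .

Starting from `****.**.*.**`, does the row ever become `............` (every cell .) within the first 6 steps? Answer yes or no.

yes

***........*
**..........
............
all cells are . at step 3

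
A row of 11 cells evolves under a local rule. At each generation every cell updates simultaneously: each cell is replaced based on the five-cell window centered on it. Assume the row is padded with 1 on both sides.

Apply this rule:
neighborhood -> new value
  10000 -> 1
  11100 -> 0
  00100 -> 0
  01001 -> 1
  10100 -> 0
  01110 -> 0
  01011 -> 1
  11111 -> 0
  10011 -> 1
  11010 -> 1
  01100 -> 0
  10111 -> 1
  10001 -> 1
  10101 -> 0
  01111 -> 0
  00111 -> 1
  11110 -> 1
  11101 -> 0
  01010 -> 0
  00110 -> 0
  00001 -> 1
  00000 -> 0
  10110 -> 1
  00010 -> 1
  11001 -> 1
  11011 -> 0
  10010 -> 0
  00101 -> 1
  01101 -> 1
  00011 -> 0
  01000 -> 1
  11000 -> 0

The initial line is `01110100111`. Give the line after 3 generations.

01011001110

generation 1: 01001011100
generation 2: 10101110011
generation 3: 01011001110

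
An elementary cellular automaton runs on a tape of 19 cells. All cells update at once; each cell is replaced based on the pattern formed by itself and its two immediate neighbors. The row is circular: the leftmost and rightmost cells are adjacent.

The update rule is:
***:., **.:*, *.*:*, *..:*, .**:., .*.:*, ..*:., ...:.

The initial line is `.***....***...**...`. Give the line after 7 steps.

...**.....**...**..
....**.....**...**.
.....**.....**...**
*.....**.....**...*
**.....**.....**...
.**.....**.....**..
..**.....**.....**.

..**.....**.....**.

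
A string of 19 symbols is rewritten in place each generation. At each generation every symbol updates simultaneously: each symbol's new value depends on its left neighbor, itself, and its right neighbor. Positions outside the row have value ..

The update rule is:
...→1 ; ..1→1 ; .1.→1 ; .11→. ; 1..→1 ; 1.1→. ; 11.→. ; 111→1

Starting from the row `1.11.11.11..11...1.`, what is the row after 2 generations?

1.........11..11111
1111111111..11.111.

1111111111..11.111.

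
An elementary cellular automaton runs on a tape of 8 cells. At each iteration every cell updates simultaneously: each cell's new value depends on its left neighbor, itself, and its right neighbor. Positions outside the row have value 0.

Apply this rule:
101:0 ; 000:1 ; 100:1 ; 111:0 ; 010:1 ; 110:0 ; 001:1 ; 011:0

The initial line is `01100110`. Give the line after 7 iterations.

10011001
11100111
00011000
11100111  (repeats iteration 2; period 2)
iteration 7: 00011000

00011000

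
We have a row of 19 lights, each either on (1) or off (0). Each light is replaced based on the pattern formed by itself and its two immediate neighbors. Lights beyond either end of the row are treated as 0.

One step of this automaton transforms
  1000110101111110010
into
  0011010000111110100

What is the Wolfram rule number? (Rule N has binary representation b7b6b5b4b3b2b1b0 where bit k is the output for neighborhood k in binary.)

position 10: 111 → 1  (bit 7 = 1)
position 5: 110 → 1  (bit 6 = 1)
position 6: 101 → 0  (bit 5 = 0)
position 1: 100 → 0  (bit 4 = 0)
position 4: 011 → 0  (bit 3 = 0)
position 0: 010 → 0  (bit 2 = 0)
position 3: 001 → 1  (bit 1 = 1)
position 2: 000 → 1  (bit 0 = 1)
bits b7..b0 = 11000011 = 195

195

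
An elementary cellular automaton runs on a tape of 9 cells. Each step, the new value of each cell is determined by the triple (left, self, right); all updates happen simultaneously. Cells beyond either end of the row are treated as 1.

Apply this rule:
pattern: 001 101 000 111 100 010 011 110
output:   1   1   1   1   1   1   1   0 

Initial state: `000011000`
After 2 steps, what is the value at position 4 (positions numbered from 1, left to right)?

step 1: 111110111
step 2: 111101111
position 4 holds 1

1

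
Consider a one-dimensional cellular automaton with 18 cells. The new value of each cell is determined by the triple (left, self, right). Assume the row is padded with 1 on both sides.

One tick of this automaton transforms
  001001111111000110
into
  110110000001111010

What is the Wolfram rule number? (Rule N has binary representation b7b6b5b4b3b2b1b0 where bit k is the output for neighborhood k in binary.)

position 6: 111 → 0  (bit 7 = 0)
position 11: 110 → 1  (bit 6 = 1)
position 17: 101 → 0  (bit 5 = 0)
position 0: 100 → 1  (bit 4 = 1)
position 5: 011 → 0  (bit 3 = 0)
position 2: 010 → 0  (bit 2 = 0)
position 1: 001 → 1  (bit 1 = 1)
position 13: 000 → 1  (bit 0 = 1)
bits b7..b0 = 01010011 = 83

83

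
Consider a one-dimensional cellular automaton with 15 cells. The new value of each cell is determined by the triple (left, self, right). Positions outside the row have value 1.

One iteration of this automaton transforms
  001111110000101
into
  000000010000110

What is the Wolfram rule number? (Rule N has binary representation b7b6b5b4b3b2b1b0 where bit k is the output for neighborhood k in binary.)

position 3: 111 → 0  (bit 7 = 0)
position 7: 110 → 1  (bit 6 = 1)
position 13: 101 → 1  (bit 5 = 1)
position 0: 100 → 0  (bit 4 = 0)
position 2: 011 → 0  (bit 3 = 0)
position 12: 010 → 1  (bit 2 = 1)
position 1: 001 → 0  (bit 1 = 0)
position 9: 000 → 0  (bit 0 = 0)
bits b7..b0 = 01100100 = 100

100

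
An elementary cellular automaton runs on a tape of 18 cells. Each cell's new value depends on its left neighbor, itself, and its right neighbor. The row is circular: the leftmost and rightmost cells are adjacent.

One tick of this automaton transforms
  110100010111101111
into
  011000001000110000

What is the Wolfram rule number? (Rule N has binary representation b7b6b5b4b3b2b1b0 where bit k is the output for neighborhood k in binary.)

position 0: 111 → 0  (bit 7 = 0)
position 1: 110 → 1  (bit 6 = 1)
position 2: 101 → 1  (bit 5 = 1)
position 4: 100 → 0  (bit 4 = 0)
position 9: 011 → 0  (bit 3 = 0)
position 3: 010 → 0  (bit 2 = 0)
position 6: 001 → 0  (bit 1 = 0)
position 5: 000 → 0  (bit 0 = 0)
bits b7..b0 = 01100000 = 96

96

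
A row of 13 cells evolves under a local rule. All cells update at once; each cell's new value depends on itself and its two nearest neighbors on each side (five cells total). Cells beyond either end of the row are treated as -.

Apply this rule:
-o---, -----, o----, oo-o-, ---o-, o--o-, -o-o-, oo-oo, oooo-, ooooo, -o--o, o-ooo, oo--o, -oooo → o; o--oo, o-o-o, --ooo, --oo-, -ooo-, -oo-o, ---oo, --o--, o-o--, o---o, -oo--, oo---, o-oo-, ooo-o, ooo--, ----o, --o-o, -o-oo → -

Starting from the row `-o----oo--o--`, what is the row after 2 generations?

generation 1: o-oo----oo-oo
generation 2: -----o----o--

-----o----o--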